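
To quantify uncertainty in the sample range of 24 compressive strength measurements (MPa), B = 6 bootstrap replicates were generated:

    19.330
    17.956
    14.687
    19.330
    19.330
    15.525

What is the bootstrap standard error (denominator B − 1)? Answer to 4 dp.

Bootstrap SE is the standard deviation of the 6 replicate ranges.
Mean of replicates: (19.330 + 17.956 + 14.687 + 19.330 + 19.330 + 15.525) / 6 = 106.15800 / 6 = 17.69300
Sum of squared deviations: (+1.63700)² + (+0.26300)² + (−3.00600)² + (+1.63700)² + (+1.63700)² + (−2.16800)² = 21.84474
Variance = 21.84474 / 5 = 4.36895
SE* = √4.36895

SE* = 2.0902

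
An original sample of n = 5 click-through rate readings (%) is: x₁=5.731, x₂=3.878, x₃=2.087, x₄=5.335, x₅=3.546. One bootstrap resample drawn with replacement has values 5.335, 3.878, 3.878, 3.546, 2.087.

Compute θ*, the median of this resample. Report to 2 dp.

θ* = 3.88

Sorted: 2.087, 3.546, 3.878, 3.878, 5.335
Median = middle value = 3.88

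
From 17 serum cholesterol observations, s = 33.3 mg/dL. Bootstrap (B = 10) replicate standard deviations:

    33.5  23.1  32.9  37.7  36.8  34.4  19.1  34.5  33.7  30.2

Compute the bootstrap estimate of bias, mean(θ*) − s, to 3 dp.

mean(θ*) = (33.5 + 23.1 + 32.9 + 37.7 + 36.8 + 34.4 + 19.1 + 34.5 + 33.7 + 30.2) / 10 = 31.5900
bias = 31.5900 − 33.3

bias = −1.710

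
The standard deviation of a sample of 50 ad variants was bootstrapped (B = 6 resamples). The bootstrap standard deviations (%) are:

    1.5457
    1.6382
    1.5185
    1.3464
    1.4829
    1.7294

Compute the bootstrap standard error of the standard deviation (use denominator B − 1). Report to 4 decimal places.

Bootstrap SE is the standard deviation of the 6 replicate standard deviations.
Mean of replicates: (1.5457 + 1.6382 + 1.5185 + 1.3464 + 1.4829 + 1.7294) / 6 = 9.26110 / 6 = 1.54352
Sum of squared deviations: (+0.00218)² + (+0.09468)² + (−0.02502)² + (−0.19712)² + (−0.06062)² + (+0.18588)² = 0.08668
Variance = 0.08668 / 5 = 0.01734
SE* = √0.01734

SE* = 0.1317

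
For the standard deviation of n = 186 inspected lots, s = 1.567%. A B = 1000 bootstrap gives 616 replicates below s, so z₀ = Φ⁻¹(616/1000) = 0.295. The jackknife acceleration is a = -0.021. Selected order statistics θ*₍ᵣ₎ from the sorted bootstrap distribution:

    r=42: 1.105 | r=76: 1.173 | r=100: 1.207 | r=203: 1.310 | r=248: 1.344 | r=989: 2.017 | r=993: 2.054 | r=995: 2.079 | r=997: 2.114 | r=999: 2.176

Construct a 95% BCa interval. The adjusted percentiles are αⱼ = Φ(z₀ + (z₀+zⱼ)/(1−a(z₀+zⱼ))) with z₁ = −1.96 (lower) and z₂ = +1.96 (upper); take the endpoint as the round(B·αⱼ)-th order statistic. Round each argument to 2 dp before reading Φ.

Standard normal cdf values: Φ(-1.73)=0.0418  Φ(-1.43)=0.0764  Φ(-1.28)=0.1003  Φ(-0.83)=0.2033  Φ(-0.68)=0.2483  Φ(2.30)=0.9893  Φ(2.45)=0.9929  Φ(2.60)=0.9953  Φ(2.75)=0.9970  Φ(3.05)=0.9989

(1.173, 2.054)

Lower: z₀ + z₁ = 0.295 + (-1.960) = -1.665; 1 − a(z₀+z₁) = 1 − (-0.021)(-1.665) = 0.9650; argument = 0.295 + (-1.665)/0.9650 = -1.4303 → -1.43.
α₁ = Φ(-1.43) = 0.0764; rank = round(1000 × 0.0764) = 76; θ*₍76₎ = 1.173.
Upper: z₀ + z₂ = 2.255; 1 − a(z₀+z₂) = 1.0474; argument = 2.4480 → 2.45; α₂ = 0.9929; rank = 993; θ*₍993₎ = 2.054.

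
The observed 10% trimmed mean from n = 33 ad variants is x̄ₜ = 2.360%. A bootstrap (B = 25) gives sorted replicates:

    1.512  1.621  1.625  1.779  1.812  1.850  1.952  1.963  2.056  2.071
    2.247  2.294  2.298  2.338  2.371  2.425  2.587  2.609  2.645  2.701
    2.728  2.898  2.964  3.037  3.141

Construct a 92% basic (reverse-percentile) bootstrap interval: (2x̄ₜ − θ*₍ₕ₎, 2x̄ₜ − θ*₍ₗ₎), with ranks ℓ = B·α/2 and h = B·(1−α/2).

Percentile endpoints at ranks 1 and 24: θ*₍1₎ = 1.512, θ*₍24₎ = 3.037.
Basic interval reflects these around x̄ₜ:
  lower = 2 × 2.360 − 3.037 = 1.683
  upper = 2 × 2.360 − 1.512 = 3.208

(1.683, 3.208)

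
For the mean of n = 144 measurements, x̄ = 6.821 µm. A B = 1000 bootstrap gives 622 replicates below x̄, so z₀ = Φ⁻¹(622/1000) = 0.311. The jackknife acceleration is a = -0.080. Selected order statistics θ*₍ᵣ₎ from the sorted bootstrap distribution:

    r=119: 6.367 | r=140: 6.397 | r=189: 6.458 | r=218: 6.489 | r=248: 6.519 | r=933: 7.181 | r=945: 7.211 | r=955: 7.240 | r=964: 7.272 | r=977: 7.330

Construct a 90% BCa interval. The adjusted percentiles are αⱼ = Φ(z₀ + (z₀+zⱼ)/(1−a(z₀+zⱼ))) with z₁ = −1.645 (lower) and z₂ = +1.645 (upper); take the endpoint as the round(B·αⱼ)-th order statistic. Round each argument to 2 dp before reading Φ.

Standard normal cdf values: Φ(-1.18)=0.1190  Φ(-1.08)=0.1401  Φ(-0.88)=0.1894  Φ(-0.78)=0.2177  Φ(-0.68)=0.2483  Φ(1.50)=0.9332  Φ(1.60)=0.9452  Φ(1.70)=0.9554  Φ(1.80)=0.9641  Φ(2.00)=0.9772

Lower: z₀ + z₁ = 0.311 + (-1.645) = -1.334; 1 − a(z₀+z₁) = 1 − (-0.080)(-1.334) = 0.8933; argument = 0.311 + (-1.334)/0.8933 = -1.1824 → -1.18.
α₁ = Φ(-1.18) = 0.1190; rank = round(1000 × 0.1190) = 119; θ*₍119₎ = 6.367.
Upper: z₀ + z₂ = 1.956; 1 − a(z₀+z₂) = 1.1565; argument = 2.0023 → 2.00; α₂ = 0.9772; rank = 977; θ*₍977₎ = 7.330.

(6.367, 7.330)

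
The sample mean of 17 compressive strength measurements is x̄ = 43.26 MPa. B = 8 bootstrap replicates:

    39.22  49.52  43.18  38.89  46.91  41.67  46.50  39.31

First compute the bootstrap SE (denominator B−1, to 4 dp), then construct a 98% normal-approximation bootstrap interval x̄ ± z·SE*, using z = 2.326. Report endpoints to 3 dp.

(33.772, 52.748)

Mean of replicates = 43.1500; sum of squared deviations = 116.4664; SE* = √(116.4664/7) = 4.0790
Margin = 2.326 × 4.0790 = 9.4878
Interval: 43.26 ± 9.4878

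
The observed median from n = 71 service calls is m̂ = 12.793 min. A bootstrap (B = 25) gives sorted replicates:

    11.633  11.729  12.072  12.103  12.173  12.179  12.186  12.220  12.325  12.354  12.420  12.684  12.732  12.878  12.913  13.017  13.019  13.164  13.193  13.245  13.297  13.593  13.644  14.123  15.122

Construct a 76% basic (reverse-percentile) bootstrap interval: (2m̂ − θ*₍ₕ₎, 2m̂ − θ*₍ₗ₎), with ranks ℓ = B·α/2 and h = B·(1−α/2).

(11.993, 13.514)

Percentile endpoints at ranks 3 and 22: θ*₍3₎ = 12.072, θ*₍22₎ = 13.593.
Basic interval reflects these around m̂:
  lower = 2 × 12.793 − 13.593 = 11.993
  upper = 2 × 12.793 − 12.072 = 13.514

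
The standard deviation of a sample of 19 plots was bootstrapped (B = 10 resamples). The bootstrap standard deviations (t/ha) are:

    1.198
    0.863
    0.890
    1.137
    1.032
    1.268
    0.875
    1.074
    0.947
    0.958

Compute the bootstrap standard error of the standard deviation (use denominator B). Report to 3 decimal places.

Bootstrap SE is the standard deviation of the 10 replicate standard deviations.
Mean of replicates: (1.198 + 0.863 + 0.890 + 1.137 + 1.032 + 1.268 + 0.875 + 1.074 + 0.947 + 0.958) / 10 = 10.2420 / 10 = 1.0242
Sum of squared deviations: (+0.1738)² + (−0.1612)² + (−0.1342)² + (+0.1128)² + (+0.0078)² + (+0.2438)² + (−0.1492)² + (+0.0498)² + (−0.0772)² + (−0.0662)² = 0.1815
Variance = 0.1815 / 10 = 0.0182
SE* = √0.0182

SE* = 0.135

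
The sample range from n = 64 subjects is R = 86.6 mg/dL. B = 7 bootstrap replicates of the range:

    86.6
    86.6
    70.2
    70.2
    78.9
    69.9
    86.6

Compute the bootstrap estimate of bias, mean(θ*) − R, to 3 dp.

bias = −8.171

mean(θ*) = (86.6 + 86.6 + 70.2 + 70.2 + 78.9 + 69.9 + 86.6) / 7 = 78.4286
bias = 78.4286 − 86.6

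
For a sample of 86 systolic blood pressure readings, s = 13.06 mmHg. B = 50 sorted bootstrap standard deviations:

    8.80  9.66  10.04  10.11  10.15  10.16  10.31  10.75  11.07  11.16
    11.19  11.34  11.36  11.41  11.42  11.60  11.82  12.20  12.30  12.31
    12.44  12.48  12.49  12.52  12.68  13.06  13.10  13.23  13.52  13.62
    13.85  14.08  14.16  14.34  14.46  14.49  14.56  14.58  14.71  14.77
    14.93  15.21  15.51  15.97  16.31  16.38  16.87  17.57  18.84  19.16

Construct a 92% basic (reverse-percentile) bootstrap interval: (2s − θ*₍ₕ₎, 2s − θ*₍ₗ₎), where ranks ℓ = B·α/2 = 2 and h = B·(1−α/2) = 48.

(8.55, 16.46)

Percentile endpoints at ranks 2 and 48: θ*₍2₎ = 9.66, θ*₍48₎ = 17.57.
Basic interval reflects these around s:
  lower = 2 × 13.06 − 17.57 = 8.55
  upper = 2 × 13.06 − 9.66 = 16.46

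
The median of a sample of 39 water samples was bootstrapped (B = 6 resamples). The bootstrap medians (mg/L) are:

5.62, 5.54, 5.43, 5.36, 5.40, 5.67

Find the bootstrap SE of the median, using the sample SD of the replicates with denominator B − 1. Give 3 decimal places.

Bootstrap SE is the standard deviation of the 6 replicate medians.
Mean of replicates: (5.62 + 5.54 + 5.43 + 5.36 + 5.40 + 5.67) / 6 = 33.0200 / 6 = 5.5033
Sum of squared deviations: (+0.1167)² + (+0.0367)² + (−0.0733)² + (−0.1433)² + (−0.1033)² + (+0.1667)² = 0.0793
Variance = 0.0793 / 5 = 0.0159
SE* = √0.0159

SE* = 0.126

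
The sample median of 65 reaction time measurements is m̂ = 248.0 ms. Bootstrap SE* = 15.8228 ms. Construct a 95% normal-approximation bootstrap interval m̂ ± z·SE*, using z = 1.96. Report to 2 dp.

(216.99, 279.01)

Margin = 1.96 × 15.8228 = 31.013
Interval: 248.0 ± 31.013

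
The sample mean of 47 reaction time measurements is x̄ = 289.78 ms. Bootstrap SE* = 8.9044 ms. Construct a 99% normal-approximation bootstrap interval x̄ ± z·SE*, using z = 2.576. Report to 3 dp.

Margin = 2.576 × 8.9044 = 22.9377
Interval: 289.78 ± 22.9377

(266.842, 312.718)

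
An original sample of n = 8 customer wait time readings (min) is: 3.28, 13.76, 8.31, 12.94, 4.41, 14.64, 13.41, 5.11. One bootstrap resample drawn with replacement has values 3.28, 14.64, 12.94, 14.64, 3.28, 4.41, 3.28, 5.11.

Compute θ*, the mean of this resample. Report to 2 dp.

θ* = 7.70

Mean = (3.28 + 14.64 + 12.94 + 14.64 + 3.28 + 4.41 + 3.28 + 5.11) / 8 = 61.580 / 8 = 7.70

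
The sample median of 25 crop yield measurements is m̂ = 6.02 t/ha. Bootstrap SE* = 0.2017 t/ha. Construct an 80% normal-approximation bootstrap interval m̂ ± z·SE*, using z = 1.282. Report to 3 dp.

(5.761, 6.279)

Margin = 1.282 × 0.2017 = 0.2586
Interval: 6.02 ± 0.2586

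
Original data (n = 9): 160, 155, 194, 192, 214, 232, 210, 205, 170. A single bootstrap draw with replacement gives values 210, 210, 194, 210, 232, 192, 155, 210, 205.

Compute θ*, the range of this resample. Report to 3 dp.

θ* = 77.000

Range = 232 − 155 = 77.000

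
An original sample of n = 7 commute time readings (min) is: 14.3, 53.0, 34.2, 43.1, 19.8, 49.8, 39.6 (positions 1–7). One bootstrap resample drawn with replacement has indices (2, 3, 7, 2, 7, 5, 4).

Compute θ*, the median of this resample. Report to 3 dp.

θ* = 39.600

Resample values: 53.0, 34.2, 39.6, 53.0, 39.6, 19.8, 43.1.
Sorted: 19.8, 34.2, 39.6, 39.6, 43.1, 53.0, 53.0
Median = middle value = 39.600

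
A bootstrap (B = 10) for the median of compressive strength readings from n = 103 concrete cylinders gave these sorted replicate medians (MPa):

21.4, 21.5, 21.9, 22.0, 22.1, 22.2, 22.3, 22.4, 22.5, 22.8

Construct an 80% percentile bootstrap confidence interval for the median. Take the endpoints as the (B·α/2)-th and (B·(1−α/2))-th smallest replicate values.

(21.4, 22.5)

α = 0.20; lower rank = 10 × 0.100 = 1; upper rank = 10 × 0.900 = 9.
The 1st smallest replicate is 21.4; the 9th is 22.5.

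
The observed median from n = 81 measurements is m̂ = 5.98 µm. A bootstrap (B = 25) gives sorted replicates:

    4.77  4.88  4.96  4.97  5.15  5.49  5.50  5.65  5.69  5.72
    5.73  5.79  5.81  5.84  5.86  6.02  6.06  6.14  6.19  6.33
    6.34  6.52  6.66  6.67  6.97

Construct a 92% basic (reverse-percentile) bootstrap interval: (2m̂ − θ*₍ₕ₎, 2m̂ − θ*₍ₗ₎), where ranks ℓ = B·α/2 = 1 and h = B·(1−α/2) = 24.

(5.29, 7.19)

Percentile endpoints at ranks 1 and 24: θ*₍1₎ = 4.77, θ*₍24₎ = 6.67.
Basic interval reflects these around m̂:
  lower = 2 × 5.98 − 6.67 = 5.29
  upper = 2 × 5.98 − 4.77 = 7.19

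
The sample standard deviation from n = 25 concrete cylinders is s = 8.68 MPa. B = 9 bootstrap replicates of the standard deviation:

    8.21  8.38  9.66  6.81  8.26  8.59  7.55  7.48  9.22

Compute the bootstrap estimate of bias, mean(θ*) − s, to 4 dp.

mean(θ*) = (8.21 + 8.38 + 9.66 + 6.81 + 8.26 + 8.59 + 7.55 + 7.48 + 9.22) / 9 = 8.24000
bias = 8.24000 − 8.68

bias = −0.4400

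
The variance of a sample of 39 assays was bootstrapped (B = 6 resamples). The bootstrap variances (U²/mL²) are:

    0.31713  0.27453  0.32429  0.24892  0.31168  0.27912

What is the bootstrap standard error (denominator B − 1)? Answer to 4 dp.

Bootstrap SE is the standard deviation of the 6 replicate variances.
Mean of replicates: (0.31713 + 0.27453 + 0.32429 + 0.24892 + 0.31168 + 0.27912) / 6 = 1.755670 / 6 = 0.292612
Sum of squared deviations: (+0.024518)² + (−0.018082)² + (+0.031678)² + (−0.043692)² + (+0.019068)² + (−0.013492)² = 0.004386
Variance = 0.004386 / 5 = 0.000877
SE* = √0.000877

SE* = 0.0296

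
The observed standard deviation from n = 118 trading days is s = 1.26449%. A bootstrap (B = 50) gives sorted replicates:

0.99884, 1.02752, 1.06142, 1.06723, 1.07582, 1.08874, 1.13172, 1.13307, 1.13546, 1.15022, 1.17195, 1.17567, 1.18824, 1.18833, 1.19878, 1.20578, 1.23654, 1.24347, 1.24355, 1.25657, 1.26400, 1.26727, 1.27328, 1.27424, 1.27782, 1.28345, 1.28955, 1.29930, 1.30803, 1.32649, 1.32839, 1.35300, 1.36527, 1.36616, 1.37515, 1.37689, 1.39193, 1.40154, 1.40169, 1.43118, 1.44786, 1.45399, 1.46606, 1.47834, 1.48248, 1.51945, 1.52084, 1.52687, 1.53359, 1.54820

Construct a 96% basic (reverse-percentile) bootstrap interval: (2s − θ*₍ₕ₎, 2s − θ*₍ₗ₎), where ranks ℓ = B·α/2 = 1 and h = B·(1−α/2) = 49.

(0.99539, 1.53014)

Percentile endpoints at ranks 1 and 49: θ*₍1₎ = 0.99884, θ*₍49₎ = 1.53359.
Basic interval reflects these around s:
  lower = 2 × 1.26449 − 1.53359 = 0.99539
  upper = 2 × 1.26449 − 0.99884 = 1.53014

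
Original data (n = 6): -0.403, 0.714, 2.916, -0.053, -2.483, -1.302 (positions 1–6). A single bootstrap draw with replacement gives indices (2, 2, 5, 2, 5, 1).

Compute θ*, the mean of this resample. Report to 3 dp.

θ* = -0.538

Resample values: 0.714, 0.714, -2.483, 0.714, -2.483, -0.403.
Mean = (0.714 + 0.714 + (-2.483) + 0.714 + (-2.483) + (-0.403)) / 6 = -3.2270 / 6 = -0.538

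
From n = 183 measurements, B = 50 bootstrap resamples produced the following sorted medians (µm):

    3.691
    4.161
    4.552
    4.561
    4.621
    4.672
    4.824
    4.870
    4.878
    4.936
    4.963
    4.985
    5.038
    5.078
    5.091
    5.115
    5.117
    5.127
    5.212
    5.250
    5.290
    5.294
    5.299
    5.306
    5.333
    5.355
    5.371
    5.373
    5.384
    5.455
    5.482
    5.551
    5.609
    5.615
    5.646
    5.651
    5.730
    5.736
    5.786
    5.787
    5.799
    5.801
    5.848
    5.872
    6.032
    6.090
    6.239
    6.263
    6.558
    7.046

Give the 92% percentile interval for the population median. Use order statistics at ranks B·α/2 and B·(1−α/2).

(4.161, 6.263)

α = 0.08; lower rank = 50 × 0.040 = 2; upper rank = 50 × 0.960 = 48.
The 2nd smallest replicate is 4.161; the 48th is 6.263.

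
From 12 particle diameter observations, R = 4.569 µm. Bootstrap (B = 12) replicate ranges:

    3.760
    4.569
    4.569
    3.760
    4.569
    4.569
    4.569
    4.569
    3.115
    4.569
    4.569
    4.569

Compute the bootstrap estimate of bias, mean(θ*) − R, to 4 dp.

bias = −0.2560

mean(θ*) = (3.760 + 4.569 + 4.569 + 3.760 + 4.569 + 4.569 + 4.569 + 4.569 + 3.115 + 4.569 + 4.569 + 4.569) / 12 = 4.31300
bias = 4.31300 − 4.569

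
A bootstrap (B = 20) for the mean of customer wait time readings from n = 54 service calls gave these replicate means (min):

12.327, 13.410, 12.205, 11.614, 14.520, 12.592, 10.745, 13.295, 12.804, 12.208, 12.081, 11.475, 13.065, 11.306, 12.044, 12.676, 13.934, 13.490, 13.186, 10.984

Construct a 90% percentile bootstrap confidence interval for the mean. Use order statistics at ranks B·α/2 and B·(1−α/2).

Sorted replicates: 10.745, 10.984, 11.306, 11.475, 11.614, 12.044, 12.081, 12.205, 12.208, 12.327, 12.592, 12.676, 12.804, 13.065, 13.186, 13.295, 13.410, 13.490, 13.934, 14.520
α = 0.10; lower rank = 20 × 0.050 = 1; upper rank = 20 × 0.950 = 19.
The 1st smallest replicate is 10.745; the 19th is 13.934.

(10.745, 13.934)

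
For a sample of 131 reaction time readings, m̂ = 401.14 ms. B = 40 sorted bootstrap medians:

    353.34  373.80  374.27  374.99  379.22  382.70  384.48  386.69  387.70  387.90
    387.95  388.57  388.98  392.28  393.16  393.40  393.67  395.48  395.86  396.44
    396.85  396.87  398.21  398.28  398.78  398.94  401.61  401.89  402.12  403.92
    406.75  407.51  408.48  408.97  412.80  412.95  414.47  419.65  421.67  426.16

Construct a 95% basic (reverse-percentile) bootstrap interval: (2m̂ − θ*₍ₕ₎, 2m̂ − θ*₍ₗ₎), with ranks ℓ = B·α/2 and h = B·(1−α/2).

(380.61, 448.94)

Percentile endpoints at ranks 1 and 39: θ*₍1₎ = 353.34, θ*₍39₎ = 421.67.
Basic interval reflects these around m̂:
  lower = 2 × 401.14 − 421.67 = 380.61
  upper = 2 × 401.14 − 353.34 = 448.94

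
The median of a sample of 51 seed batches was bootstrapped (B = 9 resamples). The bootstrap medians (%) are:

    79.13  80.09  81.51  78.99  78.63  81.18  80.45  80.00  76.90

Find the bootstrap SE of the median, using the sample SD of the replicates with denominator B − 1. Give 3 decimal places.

SE* = 1.417

Bootstrap SE is the standard deviation of the 9 replicate medians.
Mean of replicates: (79.13 + 80.09 + 81.51 + 78.99 + 78.63 + 81.18 + 80.45 + 80.00 + 76.90) / 9 = 716.8800 / 9 = 79.6533
Sum of squared deviations: (−0.5233)² + (+0.4367)² + (+1.8567)² + (−0.6633)² + (−1.0233)² + (+1.5267)² + (+0.7967)² + (+0.3467)² + (−2.7533)² = 16.0654
Variance = 16.0654 / 8 = 2.0082
SE* = √2.0082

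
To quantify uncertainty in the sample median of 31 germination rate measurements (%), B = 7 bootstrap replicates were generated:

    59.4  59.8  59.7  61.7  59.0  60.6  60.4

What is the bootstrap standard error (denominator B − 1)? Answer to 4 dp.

Bootstrap SE is the standard deviation of the 7 replicate medians.
Mean of replicates: (59.4 + 59.8 + 59.7 + 61.7 + 59.0 + 60.6 + 60.4) / 7 = 420.60000 / 7 = 60.08571
Sum of squared deviations: (−0.68571)² + (−0.28571)² + (−0.38571)² + (+1.61429)² + (−1.08571)² + (+0.51429)² + (+0.31429)² = 4.84857
Variance = 4.84857 / 6 = 0.80810
SE* = √0.80810

SE* = 0.8989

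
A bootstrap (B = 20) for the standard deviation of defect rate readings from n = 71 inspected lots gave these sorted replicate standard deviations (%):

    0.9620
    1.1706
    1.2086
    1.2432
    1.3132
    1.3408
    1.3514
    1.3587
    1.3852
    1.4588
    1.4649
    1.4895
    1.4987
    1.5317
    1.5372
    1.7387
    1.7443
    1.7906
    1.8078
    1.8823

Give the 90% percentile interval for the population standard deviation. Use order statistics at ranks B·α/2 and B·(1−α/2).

(0.9620, 1.8078)

α = 0.10; lower rank = 20 × 0.050 = 1; upper rank = 20 × 0.950 = 19.
The 1st smallest replicate is 0.9620; the 19th is 1.8078.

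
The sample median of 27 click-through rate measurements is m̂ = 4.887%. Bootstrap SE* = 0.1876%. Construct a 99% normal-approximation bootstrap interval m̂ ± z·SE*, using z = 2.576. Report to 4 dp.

(4.4037, 5.3703)

Margin = 2.576 × 0.1876 = 0.48326
Interval: 4.887 ± 0.48326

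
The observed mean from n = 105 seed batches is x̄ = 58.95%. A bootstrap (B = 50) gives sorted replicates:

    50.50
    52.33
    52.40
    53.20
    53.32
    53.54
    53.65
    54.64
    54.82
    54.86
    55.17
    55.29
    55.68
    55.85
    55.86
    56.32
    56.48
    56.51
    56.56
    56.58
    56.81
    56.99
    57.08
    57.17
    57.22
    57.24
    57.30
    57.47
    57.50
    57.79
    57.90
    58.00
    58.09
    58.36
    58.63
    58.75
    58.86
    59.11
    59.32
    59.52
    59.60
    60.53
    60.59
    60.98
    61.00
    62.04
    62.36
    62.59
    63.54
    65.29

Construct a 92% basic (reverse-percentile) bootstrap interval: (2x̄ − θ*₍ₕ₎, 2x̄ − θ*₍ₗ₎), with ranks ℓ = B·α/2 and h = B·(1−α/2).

(55.31, 65.57)

Percentile endpoints at ranks 2 and 48: θ*₍2₎ = 52.33, θ*₍48₎ = 62.59.
Basic interval reflects these around x̄:
  lower = 2 × 58.95 − 62.59 = 55.31
  upper = 2 × 58.95 − 52.33 = 65.57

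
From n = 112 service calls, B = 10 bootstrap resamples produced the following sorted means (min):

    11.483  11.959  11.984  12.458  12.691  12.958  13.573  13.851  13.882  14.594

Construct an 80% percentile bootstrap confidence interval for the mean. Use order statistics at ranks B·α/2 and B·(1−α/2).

α = 0.20; lower rank = 10 × 0.100 = 1; upper rank = 10 × 0.900 = 9.
The 1st smallest replicate is 11.483; the 9th is 13.882.

(11.483, 13.882)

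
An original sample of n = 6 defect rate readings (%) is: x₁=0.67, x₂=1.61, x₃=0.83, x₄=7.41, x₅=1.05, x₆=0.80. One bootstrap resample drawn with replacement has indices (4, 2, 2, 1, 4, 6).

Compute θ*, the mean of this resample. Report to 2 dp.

Resample values: 7.41, 1.61, 1.61, 0.67, 7.41, 0.80.
Mean = (7.41 + 1.61 + 1.61 + 0.67 + 7.41 + 0.80) / 6 = 19.510 / 6 = 3.25

θ* = 3.25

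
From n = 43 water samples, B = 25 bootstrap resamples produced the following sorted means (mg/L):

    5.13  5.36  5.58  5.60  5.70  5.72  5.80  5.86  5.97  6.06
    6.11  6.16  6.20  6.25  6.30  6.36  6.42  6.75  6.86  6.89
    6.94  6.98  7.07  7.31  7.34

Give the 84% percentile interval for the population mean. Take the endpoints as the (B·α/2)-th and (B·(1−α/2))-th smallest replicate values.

(5.36, 7.07)

α = 0.16; lower rank = 25 × 0.080 = 2; upper rank = 25 × 0.920 = 23.
The 2nd smallest replicate is 5.36; the 23rd is 7.07.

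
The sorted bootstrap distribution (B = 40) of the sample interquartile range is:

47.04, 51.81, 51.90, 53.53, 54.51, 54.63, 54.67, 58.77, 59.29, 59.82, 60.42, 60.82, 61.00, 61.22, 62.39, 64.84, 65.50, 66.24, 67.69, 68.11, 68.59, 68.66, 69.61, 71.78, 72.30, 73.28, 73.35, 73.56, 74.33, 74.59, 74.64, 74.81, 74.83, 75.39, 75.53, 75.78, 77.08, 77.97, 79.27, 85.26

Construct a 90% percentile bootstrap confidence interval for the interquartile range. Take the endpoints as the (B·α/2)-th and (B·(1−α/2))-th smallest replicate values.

α = 0.10; lower rank = 40 × 0.050 = 2; upper rank = 40 × 0.950 = 38.
The 2nd smallest replicate is 51.81; the 38th is 77.97.

(51.81, 77.97)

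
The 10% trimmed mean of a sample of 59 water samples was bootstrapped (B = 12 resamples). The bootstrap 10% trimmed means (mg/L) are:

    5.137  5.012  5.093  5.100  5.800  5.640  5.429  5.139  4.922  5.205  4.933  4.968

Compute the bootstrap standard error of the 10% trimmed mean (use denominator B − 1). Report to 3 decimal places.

Bootstrap SE is the standard deviation of the 12 replicate 10% trimmed means.
Mean of replicates: (5.137 + 5.012 + 5.093 + 5.100 + 5.800 + 5.640 + 5.429 + 5.139 + 4.922 + 5.205 + 4.933 + 4.968) / 12 = 62.3780 / 12 = 5.1982
Sum of squared deviations: (−0.0612)² + (−0.1862)² + (−0.1052)² + (−0.0982)² + (+0.6018)² + (+0.4418)² + (+0.2308)² + (−0.0592)² + (−0.2762)² + (+0.0068)² + (−0.2652)² + (−0.2302)² = 0.8729
Variance = 0.8729 / 11 = 0.0794
SE* = √0.0794

SE* = 0.282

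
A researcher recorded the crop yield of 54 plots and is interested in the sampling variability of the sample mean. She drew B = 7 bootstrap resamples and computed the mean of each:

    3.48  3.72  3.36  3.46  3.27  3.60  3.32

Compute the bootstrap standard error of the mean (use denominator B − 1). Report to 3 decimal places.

Bootstrap SE is the standard deviation of the 7 replicate means.
Mean of replicates: (3.48 + 3.72 + 3.36 + 3.46 + 3.27 + 3.60 + 3.32) / 7 = 24.2100 / 7 = 3.4586
Sum of squared deviations: (+0.0214)² + (+0.2614)² + (−0.0986)² + (+0.0014)² + (−0.1886)² + (+0.1414)² + (−0.1386)² = 0.1533
Variance = 0.1533 / 6 = 0.0255
SE* = √0.0255

SE* = 0.160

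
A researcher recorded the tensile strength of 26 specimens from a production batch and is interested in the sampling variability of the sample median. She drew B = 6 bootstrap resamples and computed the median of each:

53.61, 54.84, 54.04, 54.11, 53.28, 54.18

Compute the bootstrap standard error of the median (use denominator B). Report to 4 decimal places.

Bootstrap SE is the standard deviation of the 6 replicate medians.
Mean of replicates: (53.61 + 54.84 + 54.04 + 54.11 + 53.28 + 54.18) / 6 = 324.06000 / 6 = 54.01000
Sum of squared deviations: (−0.40000)² + (+0.83000)² + (+0.03000)² + (+0.10000)² + (−0.73000)² + (+0.17000)² = 1.42160
Variance = 1.42160 / 6 = 0.23693
SE* = √0.23693

SE* = 0.4868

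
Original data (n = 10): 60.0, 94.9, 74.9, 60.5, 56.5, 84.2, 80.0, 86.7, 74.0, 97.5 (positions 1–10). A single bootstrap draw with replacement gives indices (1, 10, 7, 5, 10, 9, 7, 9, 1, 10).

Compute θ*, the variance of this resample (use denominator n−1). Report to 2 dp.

θ* = 254.46

Resample values: 60.0, 97.5, 80.0, 56.5, 97.5, 74.0, 80.0, 74.0, 60.0, 97.5.
Mean = 77.7000; sum of squared deviations = 2290.1000
s² = 2290.1000 / 9 = 254.4556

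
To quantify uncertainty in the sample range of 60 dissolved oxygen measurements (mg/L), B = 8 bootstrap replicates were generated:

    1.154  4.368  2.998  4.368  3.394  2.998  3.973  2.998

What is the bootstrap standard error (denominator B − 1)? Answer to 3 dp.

Bootstrap SE is the standard deviation of the 8 replicate ranges.
Mean of replicates: (1.154 + 4.368 + 2.998 + 4.368 + 3.394 + 2.998 + 3.973 + 2.998) / 8 = 26.2510 / 8 = 3.2814
Sum of squared deviations: (−2.1274)² + (+1.0866)² + (−0.2834)² + (+1.0866)² + (+0.1126)² + (−0.2834)² + (+0.6916)² + (−0.2834)² = 7.6192
Variance = 7.6192 / 7 = 1.0885
SE* = √1.0885

SE* = 1.043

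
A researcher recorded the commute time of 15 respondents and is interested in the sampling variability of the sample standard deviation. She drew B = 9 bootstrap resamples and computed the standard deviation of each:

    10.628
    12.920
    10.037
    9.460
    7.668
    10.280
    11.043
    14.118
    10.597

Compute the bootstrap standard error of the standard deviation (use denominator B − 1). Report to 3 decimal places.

Bootstrap SE is the standard deviation of the 9 replicate standard deviations.
Mean of replicates: (10.628 + 12.920 + 10.037 + 9.460 + 7.668 + 10.280 + 11.043 + 14.118 + 10.597) / 9 = 96.7510 / 9 = 10.7501
Sum of squared deviations: (−0.1221)² + (+2.1699)² + (−0.7131)² + (−1.2901)² + (−3.0821)² + (−0.4701)² + (+0.2929)² + (+3.3679)² + (−0.1531)² = 28.0686
Variance = 28.0686 / 8 = 3.5086
SE* = √3.5086

SE* = 1.873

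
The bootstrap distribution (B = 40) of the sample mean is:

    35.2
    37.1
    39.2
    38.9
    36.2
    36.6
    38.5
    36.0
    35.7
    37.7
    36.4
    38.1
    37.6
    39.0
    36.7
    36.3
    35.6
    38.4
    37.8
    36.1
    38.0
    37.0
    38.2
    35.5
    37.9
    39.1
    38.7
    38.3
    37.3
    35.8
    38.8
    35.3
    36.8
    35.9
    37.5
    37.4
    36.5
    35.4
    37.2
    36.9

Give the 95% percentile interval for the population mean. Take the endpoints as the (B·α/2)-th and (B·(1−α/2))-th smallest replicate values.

Sorted replicates: 35.2, 35.3, 35.4, 35.5, 35.6, 35.7, 35.8, 35.9, 36.0, 36.1, 36.2, 36.3, 36.4, 36.5, 36.6, 36.7, 36.8, 36.9, 37.0, 37.1, 37.2, 37.3, 37.4, 37.5, 37.6, 37.7, 37.8, 37.9, 38.0, 38.1, 38.2, 38.3, 38.4, 38.5, 38.7, 38.8, 38.9, 39.0, 39.1, 39.2
α = 0.05; lower rank = 40 × 0.025 = 1; upper rank = 40 × 0.975 = 39.
The 1st smallest replicate is 35.2; the 39th is 39.1.

(35.2, 39.1)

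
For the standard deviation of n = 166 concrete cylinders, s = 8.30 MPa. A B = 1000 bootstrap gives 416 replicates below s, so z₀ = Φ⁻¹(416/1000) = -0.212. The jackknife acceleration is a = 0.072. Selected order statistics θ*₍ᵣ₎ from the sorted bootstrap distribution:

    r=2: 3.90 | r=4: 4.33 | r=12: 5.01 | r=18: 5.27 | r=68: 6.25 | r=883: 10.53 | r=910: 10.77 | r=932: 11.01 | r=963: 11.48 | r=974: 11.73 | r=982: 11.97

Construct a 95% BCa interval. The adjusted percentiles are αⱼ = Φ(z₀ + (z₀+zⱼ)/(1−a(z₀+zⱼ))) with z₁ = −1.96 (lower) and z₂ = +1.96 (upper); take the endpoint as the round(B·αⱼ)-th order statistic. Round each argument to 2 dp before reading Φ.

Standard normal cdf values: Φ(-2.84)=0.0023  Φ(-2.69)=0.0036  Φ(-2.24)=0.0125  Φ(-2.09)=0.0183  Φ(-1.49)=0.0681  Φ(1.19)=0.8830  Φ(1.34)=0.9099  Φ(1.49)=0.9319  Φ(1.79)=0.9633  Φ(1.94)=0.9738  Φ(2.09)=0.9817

Lower: z₀ + z₁ = -0.212 + (-1.960) = -2.172; 1 − a(z₀+z₁) = 1 − (0.072)(-2.172) = 1.1564; argument = -0.212 + (-2.172)/1.1564 = -2.0903 → -2.09.
α₁ = Φ(-2.09) = 0.0183; rank = round(1000 × 0.0183) = 18; θ*₍18₎ = 5.27.
Upper: z₀ + z₂ = 1.748; 1 − a(z₀+z₂) = 0.8741; argument = 1.7877 → 1.79; α₂ = 0.9633; rank = 963; θ*₍963₎ = 11.48.

(5.27, 11.48)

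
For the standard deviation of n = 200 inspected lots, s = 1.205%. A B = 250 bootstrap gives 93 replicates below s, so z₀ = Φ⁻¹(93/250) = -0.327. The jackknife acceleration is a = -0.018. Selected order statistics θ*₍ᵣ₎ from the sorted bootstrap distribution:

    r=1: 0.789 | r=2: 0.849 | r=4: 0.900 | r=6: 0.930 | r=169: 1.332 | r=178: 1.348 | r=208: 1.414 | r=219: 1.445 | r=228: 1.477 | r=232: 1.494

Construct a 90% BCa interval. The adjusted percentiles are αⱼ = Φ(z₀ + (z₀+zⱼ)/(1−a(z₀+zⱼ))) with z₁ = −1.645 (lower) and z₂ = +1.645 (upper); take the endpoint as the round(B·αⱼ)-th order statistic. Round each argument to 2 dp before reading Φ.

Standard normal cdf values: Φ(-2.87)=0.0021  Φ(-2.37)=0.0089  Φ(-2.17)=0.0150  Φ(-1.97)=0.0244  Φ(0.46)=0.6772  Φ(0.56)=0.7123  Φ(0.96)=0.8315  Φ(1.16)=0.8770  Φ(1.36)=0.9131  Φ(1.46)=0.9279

Lower: z₀ + z₁ = -0.327 + (-1.645) = -1.972; 1 − a(z₀+z₁) = 1 − (-0.018)(-1.972) = 0.9645; argument = -0.327 + (-1.972)/0.9645 = -2.3716 → -2.37.
α₁ = Φ(-2.37) = 0.0089; rank = round(250 × 0.0089) = 2; θ*₍2₎ = 0.849.
Upper: z₀ + z₂ = 1.318; 1 − a(z₀+z₂) = 1.0237; argument = 0.9605 → 0.96; α₂ = 0.8315; rank = 208; θ*₍208₎ = 1.414.

(0.849, 1.414)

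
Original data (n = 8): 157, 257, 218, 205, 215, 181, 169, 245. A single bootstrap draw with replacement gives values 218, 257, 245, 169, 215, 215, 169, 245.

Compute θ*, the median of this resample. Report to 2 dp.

θ* = 216.50

Sorted: 169, 169, 215, 215, 218, 245, 245, 257
Median = average of the two middle values = 216.50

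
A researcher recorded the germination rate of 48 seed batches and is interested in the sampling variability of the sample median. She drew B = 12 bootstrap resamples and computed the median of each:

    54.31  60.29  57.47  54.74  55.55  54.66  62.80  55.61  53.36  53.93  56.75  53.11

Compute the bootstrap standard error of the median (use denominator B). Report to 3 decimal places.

SE* = 2.792

Bootstrap SE is the standard deviation of the 12 replicate medians.
Mean of replicates: (54.31 + 60.29 + 57.47 + 54.74 + 55.55 + 54.66 + 62.80 + 55.61 + 53.36 + 53.93 + 56.75 + 53.11) / 12 = 672.5800 / 12 = 56.0483
Sum of squared deviations: (−1.7383)² + (+4.2417)² + (+1.4217)² + (−1.3083)² + (−0.4983)² + (−1.3883)² + (+6.7517)² + (−0.4383)² + (−2.6883)² + (−2.1183)² + (+0.7017)² + (−2.9383)² = 93.5400
Variance = 93.5400 / 12 = 7.7950
SE* = √7.7950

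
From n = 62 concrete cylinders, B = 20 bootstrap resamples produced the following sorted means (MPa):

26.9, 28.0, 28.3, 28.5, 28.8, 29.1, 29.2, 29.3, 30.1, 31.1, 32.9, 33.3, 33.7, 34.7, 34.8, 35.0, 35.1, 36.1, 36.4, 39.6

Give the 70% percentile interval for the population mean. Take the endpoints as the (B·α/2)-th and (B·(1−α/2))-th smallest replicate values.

α = 0.30; lower rank = 20 × 0.150 = 3; upper rank = 20 × 0.850 = 17.
The 3rd smallest replicate is 28.3; the 17th is 35.1.

(28.3, 35.1)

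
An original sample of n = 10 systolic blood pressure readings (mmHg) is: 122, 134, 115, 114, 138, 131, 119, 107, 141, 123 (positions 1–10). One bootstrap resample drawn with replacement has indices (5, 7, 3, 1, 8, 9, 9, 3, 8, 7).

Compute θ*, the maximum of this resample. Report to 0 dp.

θ* = 141

Resample values: 138, 119, 115, 122, 107, 141, 141, 115, 107, 119.
Maximum = 141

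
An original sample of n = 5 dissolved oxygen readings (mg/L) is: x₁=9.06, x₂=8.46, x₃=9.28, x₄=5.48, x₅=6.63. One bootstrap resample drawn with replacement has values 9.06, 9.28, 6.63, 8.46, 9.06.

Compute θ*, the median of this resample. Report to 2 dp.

θ* = 9.06

Sorted: 6.63, 8.46, 9.06, 9.06, 9.28
Median = middle value = 9.06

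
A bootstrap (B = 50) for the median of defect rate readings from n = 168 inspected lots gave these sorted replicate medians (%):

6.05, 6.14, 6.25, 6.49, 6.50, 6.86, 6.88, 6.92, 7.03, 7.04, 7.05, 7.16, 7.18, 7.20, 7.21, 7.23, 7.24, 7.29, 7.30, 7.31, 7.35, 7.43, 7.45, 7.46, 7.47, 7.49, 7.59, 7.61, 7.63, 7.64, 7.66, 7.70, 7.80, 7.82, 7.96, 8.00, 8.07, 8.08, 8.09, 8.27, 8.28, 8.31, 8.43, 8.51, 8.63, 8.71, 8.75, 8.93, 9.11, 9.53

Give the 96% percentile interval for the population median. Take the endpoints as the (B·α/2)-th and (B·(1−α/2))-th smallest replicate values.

(6.05, 9.11)

α = 0.04; lower rank = 50 × 0.020 = 1; upper rank = 50 × 0.980 = 49.
The 1st smallest replicate is 6.05; the 49th is 9.11.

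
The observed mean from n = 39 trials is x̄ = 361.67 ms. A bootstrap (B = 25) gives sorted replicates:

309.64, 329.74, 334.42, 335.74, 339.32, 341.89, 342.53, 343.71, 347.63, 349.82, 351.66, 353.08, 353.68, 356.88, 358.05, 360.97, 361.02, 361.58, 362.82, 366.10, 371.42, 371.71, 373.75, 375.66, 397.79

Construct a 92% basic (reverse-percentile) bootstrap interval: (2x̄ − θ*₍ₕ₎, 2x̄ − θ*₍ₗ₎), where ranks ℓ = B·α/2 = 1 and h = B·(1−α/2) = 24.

Percentile endpoints at ranks 1 and 24: θ*₍1₎ = 309.64, θ*₍24₎ = 375.66.
Basic interval reflects these around x̄:
  lower = 2 × 361.67 − 375.66 = 347.68
  upper = 2 × 361.67 − 309.64 = 413.70

(347.68, 413.70)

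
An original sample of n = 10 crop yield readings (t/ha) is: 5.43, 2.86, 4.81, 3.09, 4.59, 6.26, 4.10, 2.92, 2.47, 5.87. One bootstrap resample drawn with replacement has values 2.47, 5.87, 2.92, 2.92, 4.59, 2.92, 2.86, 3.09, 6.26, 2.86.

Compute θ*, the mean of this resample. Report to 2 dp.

θ* = 3.68

Mean = (2.47 + 5.87 + 2.92 + 2.92 + 4.59 + 2.92 + 2.86 + 3.09 + 6.26 + 2.86) / 10 = 36.760 / 10 = 3.68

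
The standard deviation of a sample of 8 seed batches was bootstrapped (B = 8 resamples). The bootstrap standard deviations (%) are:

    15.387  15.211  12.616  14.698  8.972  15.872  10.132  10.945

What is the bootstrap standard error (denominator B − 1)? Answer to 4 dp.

Bootstrap SE is the standard deviation of the 8 replicate standard deviations.
Mean of replicates: (15.387 + 15.211 + 12.616 + 14.698 + 8.972 + 15.872 + 10.132 + 10.945) / 8 = 103.83300 / 8 = 12.97912
Sum of squared deviations: (+2.40788)² + (+2.23188)² + (−0.36313)² + (+1.71888)² + (−4.00713)² + (+2.89288)² + (−2.84713)² + (−2.03412)² = 50.53508
Variance = 50.53508 / 7 = 7.21930
SE* = √7.21930

SE* = 2.6869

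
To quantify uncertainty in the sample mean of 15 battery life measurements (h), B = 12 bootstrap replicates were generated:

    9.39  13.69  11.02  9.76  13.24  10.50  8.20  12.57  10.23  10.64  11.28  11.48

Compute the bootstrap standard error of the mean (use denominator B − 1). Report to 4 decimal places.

SE* = 1.5946

Bootstrap SE is the standard deviation of the 12 replicate means.
Mean of replicates: (9.39 + 13.69 + 11.02 + 9.76 + 13.24 + 10.50 + 8.20 + 12.57 + 10.23 + 10.64 + 11.28 + 11.48) / 12 = 132.00000 / 12 = 11.00000
Sum of squared deviations: (−1.61000)² + (+2.69000)² + (+0.02000)² + (−1.24000)² + (+2.24000)² + (−0.50000)² + (−2.80000)² + (+1.57000)² + (−0.77000)² + (−0.36000)² + (+0.28000)² + (+0.48000)² = 27.97000
Variance = 27.97000 / 11 = 2.54273
SE* = √2.54273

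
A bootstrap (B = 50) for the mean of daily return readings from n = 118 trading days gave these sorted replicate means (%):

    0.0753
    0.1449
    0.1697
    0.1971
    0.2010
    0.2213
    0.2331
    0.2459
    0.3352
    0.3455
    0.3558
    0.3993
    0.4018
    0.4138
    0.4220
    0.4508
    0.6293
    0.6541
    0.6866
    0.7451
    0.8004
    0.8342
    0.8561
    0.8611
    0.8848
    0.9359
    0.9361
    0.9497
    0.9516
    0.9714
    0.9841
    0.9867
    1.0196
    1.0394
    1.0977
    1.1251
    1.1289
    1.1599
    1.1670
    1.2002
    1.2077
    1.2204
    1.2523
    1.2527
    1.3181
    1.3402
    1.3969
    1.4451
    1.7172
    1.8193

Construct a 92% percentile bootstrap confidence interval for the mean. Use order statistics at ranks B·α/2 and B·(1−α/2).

(0.1449, 1.4451)

α = 0.08; lower rank = 50 × 0.040 = 2; upper rank = 50 × 0.960 = 48.
The 2nd smallest replicate is 0.1449; the 48th is 1.4451.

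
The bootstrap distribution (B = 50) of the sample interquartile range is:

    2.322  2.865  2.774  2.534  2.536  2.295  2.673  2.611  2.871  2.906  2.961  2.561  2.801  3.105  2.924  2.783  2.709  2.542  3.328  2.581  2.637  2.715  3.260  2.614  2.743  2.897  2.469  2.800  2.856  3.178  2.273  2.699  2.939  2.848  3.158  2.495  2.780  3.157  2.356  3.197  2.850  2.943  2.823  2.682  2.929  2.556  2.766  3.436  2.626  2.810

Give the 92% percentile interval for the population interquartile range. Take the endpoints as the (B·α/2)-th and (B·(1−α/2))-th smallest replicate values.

(2.295, 3.260)

Sorted replicates: 2.273, 2.295, 2.322, 2.356, 2.469, 2.495, 2.534, 2.536, 2.542, 2.556, 2.561, 2.581, 2.611, 2.614, 2.626, 2.637, 2.673, 2.682, 2.699, 2.709, 2.715, 2.743, 2.766, 2.774, 2.780, 2.783, 2.800, 2.801, 2.810, 2.823, 2.848, 2.850, 2.856, 2.865, 2.871, 2.897, 2.906, 2.924, 2.929, 2.939, 2.943, 2.961, 3.105, 3.157, 3.158, 3.178, 3.197, 3.260, 3.328, 3.436
α = 0.08; lower rank = 50 × 0.040 = 2; upper rank = 50 × 0.960 = 48.
The 2nd smallest replicate is 2.295; the 48th is 3.260.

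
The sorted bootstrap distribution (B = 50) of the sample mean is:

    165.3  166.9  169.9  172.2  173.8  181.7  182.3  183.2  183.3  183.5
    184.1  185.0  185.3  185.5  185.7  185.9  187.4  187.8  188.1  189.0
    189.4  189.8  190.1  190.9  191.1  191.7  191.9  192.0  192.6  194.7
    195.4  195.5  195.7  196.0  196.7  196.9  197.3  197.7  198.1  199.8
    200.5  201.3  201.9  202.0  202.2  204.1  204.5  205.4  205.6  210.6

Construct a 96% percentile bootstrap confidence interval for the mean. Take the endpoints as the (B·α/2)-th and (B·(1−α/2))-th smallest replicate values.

α = 0.04; lower rank = 50 × 0.020 = 1; upper rank = 50 × 0.980 = 49.
The 1st smallest replicate is 165.3; the 49th is 205.6.

(165.3, 205.6)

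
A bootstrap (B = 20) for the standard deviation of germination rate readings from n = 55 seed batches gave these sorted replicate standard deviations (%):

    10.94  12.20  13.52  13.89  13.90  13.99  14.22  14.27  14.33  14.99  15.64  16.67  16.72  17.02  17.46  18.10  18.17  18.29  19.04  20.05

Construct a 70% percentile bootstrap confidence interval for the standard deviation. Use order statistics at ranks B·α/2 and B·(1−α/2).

α = 0.30; lower rank = 20 × 0.150 = 3; upper rank = 20 × 0.850 = 17.
The 3rd smallest replicate is 13.52; the 17th is 18.17.

(13.52, 18.17)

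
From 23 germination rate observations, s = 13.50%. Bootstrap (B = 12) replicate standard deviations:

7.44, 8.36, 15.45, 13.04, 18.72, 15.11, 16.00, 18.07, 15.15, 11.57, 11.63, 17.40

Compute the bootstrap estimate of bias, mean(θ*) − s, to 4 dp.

mean(θ*) = (7.44 + 8.36 + 15.45 + 13.04 + 18.72 + 15.11 + 16.00 + 18.07 + 15.15 + 11.57 + 11.63 + 17.40) / 12 = 13.99500
bias = 13.99500 − 13.50

bias = +0.4950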